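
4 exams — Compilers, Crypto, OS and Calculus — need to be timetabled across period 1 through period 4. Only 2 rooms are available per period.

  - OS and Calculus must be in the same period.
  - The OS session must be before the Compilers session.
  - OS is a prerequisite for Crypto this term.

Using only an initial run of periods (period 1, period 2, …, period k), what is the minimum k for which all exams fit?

The precedence chain requires at least 2 distinct periods.
With at most 2 per period and 4 exams, at least 2 periods are needed.
2 works (last occupied period: period 2): for example OS -> period 1, Crypto -> period 2, Compilers -> period 2, Calculus -> period 1.

2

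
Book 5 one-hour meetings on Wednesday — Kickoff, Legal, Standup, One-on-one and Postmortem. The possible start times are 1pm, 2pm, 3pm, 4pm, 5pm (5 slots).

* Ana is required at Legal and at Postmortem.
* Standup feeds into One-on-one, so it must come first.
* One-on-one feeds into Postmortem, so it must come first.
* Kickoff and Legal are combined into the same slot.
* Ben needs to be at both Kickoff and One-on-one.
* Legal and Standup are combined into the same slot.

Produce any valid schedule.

Legal in 1pm; Kickoff in 1pm; Postmortem in 3pm; Standup in 1pm; One-on-one in 2pm

Checking: Standup(1pm) before One-on-one(2pm); One-on-one(2pm) before Postmortem(3pm); Kickoff(1pm) != One-on-one(2pm); Legal(1pm) != Postmortem(3pm); Legal = Standup = 1pm; Kickoff = Legal = 1pm.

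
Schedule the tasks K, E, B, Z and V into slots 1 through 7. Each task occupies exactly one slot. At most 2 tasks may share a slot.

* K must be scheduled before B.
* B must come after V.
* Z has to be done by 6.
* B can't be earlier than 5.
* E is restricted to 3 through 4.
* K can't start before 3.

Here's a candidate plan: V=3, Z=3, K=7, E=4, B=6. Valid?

No — it violates: K must be scheduled before B

K must be scheduled before B — violated.
At most 2 tasks may share a slot — holds.
B can't be earlier than 5 — holds.
B must come after V — holds.
K can't start before 3 — holds.
E is restricted to 3 through 4 — holds.
Z has to be done by 6 — holds.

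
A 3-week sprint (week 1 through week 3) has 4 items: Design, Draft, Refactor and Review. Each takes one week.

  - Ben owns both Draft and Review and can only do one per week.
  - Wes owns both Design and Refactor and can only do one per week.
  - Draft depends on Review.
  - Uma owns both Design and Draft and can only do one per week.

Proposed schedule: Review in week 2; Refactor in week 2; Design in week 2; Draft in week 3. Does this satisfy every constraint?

No — it violates: Wes owns both Design and Refactor and can only do one per week

Ben owns both Draft and Review and can only do one per week — holds.
Wes owns both Design and Refactor and can only do one per week — violated.
Uma owns both Design and Draft and can only do one per week — holds.
Draft depends on Review — holds.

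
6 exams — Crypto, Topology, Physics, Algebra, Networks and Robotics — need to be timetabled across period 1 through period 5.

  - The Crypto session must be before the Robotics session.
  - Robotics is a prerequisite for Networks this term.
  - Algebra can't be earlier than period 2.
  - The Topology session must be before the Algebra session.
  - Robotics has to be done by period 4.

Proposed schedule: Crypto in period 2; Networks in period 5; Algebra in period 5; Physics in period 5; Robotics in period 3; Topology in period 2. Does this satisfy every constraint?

Algebra can't be earlier than period 2 — holds.
The Crypto session must be before the Robotics session — holds.
Robotics has to be done by period 4 — holds.
The Topology session must be before the Algebra session — holds.
Robotics is a prerequisite for Networks this term — holds.

Valid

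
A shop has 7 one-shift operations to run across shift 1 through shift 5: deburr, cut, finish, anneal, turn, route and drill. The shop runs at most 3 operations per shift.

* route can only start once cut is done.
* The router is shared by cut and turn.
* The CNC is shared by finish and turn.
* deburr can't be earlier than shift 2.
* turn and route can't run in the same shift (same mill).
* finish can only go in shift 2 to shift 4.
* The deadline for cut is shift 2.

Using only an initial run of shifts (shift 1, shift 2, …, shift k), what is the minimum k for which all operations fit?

3 shifts

The precedence chain requires at least 2 distinct shifts.
With at most 3 per shift and 7 operations, at least 3 shifts are needed.
3 works (last occupied shift: shift 3): for example deburr=shift 2, route=shift 2, cut=shift 1, anneal=shift 1, turn=shift 3, drill=shift 1, finish=shift 2.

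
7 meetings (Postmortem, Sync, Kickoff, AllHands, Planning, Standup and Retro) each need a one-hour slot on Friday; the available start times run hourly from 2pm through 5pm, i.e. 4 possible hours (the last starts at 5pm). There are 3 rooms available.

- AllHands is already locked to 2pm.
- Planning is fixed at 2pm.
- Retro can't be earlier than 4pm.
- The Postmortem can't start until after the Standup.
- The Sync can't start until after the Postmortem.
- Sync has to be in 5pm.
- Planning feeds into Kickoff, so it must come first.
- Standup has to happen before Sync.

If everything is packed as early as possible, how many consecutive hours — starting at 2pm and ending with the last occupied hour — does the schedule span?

The precedence chain requires at least 3 distinct hours.
With at most 3 per hour and 7 meetings, at least 3 hours are needed.
Sync can't be placed before 5pm — that is hour 4 counting from 2pm — so the schedule must run through at least 4 hours.
4 works (last occupied hour: 5pm): for example Postmortem -> 3pm; Standup -> 2pm; Kickoff -> 3pm; Retro -> 4pm; Planning -> 2pm; AllHands -> 2pm; Sync -> 5pm.

4 hours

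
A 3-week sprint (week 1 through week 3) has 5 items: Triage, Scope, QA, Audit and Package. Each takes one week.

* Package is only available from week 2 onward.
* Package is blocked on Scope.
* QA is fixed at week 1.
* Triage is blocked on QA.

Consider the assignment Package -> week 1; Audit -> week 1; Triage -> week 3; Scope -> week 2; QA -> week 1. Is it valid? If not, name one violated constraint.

No. Package is only available from week 2 onward is not satisfied.

QA is fixed at week 1 — holds.
Package is blocked on Scope — violated.
Triage is blocked on QA — holds.
Package is only available from week 2 onward — violated.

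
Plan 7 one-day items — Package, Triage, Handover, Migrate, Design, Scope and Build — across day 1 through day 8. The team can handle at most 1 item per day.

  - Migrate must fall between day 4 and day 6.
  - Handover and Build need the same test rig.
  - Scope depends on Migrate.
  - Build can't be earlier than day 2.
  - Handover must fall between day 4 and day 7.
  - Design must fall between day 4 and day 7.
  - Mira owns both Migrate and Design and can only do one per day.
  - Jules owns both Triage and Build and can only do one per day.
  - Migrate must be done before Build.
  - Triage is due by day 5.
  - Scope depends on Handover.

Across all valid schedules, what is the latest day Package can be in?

day 3

Package at day 3 is achievable: Package=day 3, Scope=day 8, Triage=day 1, Build=day 7, Design=day 6, Migrate=day 4, Handover=day 5.
Nothing later works — the conflict and capacity constraints rule out every day after day 3.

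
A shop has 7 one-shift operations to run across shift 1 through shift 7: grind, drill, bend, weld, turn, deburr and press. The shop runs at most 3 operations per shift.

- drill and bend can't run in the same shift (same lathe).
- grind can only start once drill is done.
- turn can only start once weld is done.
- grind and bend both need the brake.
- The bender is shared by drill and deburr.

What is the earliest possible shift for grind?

Precedence pushes grind to at least shift 2.
grind at shift 2 is achievable: press -> shift 1, drill -> shift 1, deburr -> shift 2, bend -> shift 3, weld -> shift 1, grind -> shift 2, turn -> shift 2.

shift 2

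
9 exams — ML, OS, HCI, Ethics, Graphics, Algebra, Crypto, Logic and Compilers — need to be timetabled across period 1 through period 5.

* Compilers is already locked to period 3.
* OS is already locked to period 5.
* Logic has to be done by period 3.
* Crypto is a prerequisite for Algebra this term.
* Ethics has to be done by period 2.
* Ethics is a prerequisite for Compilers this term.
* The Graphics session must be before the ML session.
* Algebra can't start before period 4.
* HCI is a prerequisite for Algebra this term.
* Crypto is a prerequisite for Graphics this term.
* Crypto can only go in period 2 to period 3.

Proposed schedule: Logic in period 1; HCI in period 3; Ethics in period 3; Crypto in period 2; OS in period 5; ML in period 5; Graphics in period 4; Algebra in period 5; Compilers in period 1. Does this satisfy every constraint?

No — it violates: Ethics is a prerequisite for Compilers this term

Ethics is a prerequisite for Compilers this term — violated.
Logic has to be done by period 3 — holds.
HCI is a prerequisite for Algebra this term — holds.
Algebra can't start before period 4 — holds.
The Graphics session must be before the ML session — holds.
OS is already locked to period 5 — holds.
Crypto is a prerequisite for Algebra this term — holds.
Compilers is already locked to period 3 — violated.
Crypto is a prerequisite for Graphics this term — holds.
Ethics has to be done by period 2 — violated.
Crypto can only go in period 2 to period 3 — holds.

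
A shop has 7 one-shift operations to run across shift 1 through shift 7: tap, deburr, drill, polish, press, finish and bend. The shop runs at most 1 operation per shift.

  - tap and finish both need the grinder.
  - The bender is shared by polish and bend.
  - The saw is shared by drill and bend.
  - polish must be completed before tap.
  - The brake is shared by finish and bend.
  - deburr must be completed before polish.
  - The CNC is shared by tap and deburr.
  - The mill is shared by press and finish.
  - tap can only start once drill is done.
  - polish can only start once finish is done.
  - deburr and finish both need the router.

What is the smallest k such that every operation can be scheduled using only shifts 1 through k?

The precedence chain requires at least 3 distinct shifts.
With at most 1 per shift and 7 operations, at least 7 shifts are needed.
7 works (last occupied shift: shift 7): for example tap -> shift 5, bend -> shift 7, drill -> shift 4, polish -> shift 3, press -> shift 6, deburr -> shift 1, finish -> shift 2.

7 shifts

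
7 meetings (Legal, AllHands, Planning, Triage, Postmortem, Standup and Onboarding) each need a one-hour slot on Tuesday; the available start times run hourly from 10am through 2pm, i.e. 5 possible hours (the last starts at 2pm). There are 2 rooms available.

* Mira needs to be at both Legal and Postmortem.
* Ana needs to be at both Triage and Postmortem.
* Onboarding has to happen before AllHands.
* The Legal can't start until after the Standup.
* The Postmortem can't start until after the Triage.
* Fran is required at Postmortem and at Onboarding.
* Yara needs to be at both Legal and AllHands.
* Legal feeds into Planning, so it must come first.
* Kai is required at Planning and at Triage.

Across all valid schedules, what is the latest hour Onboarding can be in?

Downstream work caps Onboarding at 1pm.
Onboarding at 1pm is achievable: Standup in 10am, Postmortem in 12pm, Planning in 12pm, Onboarding in 1pm, Legal in 11am, Triage in 10am, AllHands in 2pm.

1pm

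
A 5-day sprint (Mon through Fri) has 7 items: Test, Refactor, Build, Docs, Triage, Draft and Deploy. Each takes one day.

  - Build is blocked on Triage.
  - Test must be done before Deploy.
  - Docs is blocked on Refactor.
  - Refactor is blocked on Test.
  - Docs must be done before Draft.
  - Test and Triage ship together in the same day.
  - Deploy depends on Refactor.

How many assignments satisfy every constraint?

Splitting on Test: it can be Mon (44), Tue (6). Listing each branch's schedules as (Refactor, Build, Docs, Triage, Draft, Deploy):
Test=Mon: (Tue,Tue,Wed,Mon,Thu,Wed) (Tue,Tue,Wed,Mon,Thu,Thu) (Tue,Tue,Wed,Mon,Thu,Fri) (Tue,Tue,Wed,Mon,Fri,Wed) (Tue,Tue,Wed,Mon,Fri,Thu) (Tue,Tue,Wed,Mon,Fri,Fri) (Tue,Tue,Thu,Mon,Fri,Wed) (Tue,Tue,Thu,Mon,Fri,Thu) (Tue,Tue,Thu,Mon,Fri,Fri) (Tue,Wed,Wed,Mon,Thu,Wed) (Tue,Wed,Wed,Mon,Thu,Thu) (Tue,Wed,Wed,Mon,Thu,Fri) (Tue,Wed,Wed,Mon,Fri,Wed) (Tue,Wed,Wed,Mon,Fri,Thu) (Tue,Wed,Wed,Mon,Fri,Fri) (Tue,Wed,Thu,Mon,Fri,Wed) (Tue,Wed,Thu,Mon,Fri,Thu) (Tue,Wed,Thu,Mon,Fri,Fri) (Tue,Thu,Wed,Mon,Thu,Wed) (Tue,Thu,Wed,Mon,Thu,Thu) (Tue,Thu,Wed,Mon,Thu,Fri) (Tue,Thu,Wed,Mon,Fri,Wed) (Tue,Thu,Wed,Mon,Fri,Thu) (Tue,Thu,Wed,Mon,Fri,Fri) (Tue,Thu,Thu,Mon,Fri,Wed) (Tue,Thu,Thu,Mon,Fri,Thu) (Tue,Thu,Thu,Mon,Fri,Fri) (Tue,Fri,Wed,Mon,Thu,Wed) (Tue,Fri,Wed,Mon,Thu,Thu) (Tue,Fri,Wed,Mon,Thu,Fri) (Tue,Fri,Wed,Mon,Fri,Wed) (Tue,Fri,Wed,Mon,Fri,Thu) (Tue,Fri,Wed,Mon,Fri,Fri) (Tue,Fri,Thu,Mon,Fri,Wed) (Tue,Fri,Thu,Mon,Fri,Thu) (Tue,Fri,Thu,Mon,Fri,Fri) (Wed,Tue,Thu,Mon,Fri,Thu) (Wed,Tue,Thu,Mon,Fri,Fri) (Wed,Wed,Thu,Mon,Fri,Thu) (Wed,Wed,Thu,Mon,Fri,Fri) (Wed,Thu,Thu,Mon,Fri,Thu) (Wed,Thu,Thu,Mon,Fri,Fri) (Wed,Fri,Thu,Mon,Fri,Thu) (Wed,Fri,Thu,Mon,Fri,Fri) — 44.
Test=Tue: (Wed,Wed,Thu,Tue,Fri,Thu) (Wed,Wed,Thu,Tue,Fri,Fri) (Wed,Thu,Thu,Tue,Fri,Thu) (Wed,Thu,Thu,Tue,Fri,Fri) (Wed,Fri,Thu,Tue,Fri,Thu) (Wed,Fri,Thu,Tue,Fri,Fri) — 6.
Summing: 44 + 6 = 50.

50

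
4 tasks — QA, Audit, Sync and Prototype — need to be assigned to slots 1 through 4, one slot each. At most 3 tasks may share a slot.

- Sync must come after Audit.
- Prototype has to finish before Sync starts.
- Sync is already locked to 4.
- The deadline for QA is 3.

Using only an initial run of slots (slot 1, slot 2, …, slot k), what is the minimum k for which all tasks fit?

4 slots

The precedence chain requires at least 2 distinct slots.
With at most 3 per slot and 4 tasks, at least 2 slots are needed.
Sync can't be placed before 4, so the schedule must run through at least slot 4.
4 works (last occupied slot: 4): for example QA=1; Sync=4; Audit=1; Prototype=1.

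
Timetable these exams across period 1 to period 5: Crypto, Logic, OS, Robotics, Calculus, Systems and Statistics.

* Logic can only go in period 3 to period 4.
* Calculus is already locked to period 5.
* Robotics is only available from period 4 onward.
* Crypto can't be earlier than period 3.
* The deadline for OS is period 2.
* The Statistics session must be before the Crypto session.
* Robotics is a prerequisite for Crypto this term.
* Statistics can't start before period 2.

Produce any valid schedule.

Crypto in period 5, Statistics in period 2, Logic in period 3, Calculus in period 5, Systems in period 1, OS in period 1, Robotics in period 4

Checking: Robotics(period 4) before Crypto(period 5); Statistics(period 2) before Crypto(period 5); Logic=period 3 in [period 3,period 4]; Crypto=period 5 in [period 3,period 5]; Statistics=period 2 in [period 2,period 5]; OS=period 1 in [period 1,period 2]; Robotics=period 4 in [period 4,period 5]; Calculus=period 5 in [period 5,period 5].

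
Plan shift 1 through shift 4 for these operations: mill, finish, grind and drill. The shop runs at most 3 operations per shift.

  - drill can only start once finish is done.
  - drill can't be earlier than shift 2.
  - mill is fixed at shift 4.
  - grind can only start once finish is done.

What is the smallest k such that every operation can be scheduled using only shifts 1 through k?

The precedence chain requires at least 2 distinct shifts.
With at most 3 per shift and 4 operations, at least 2 shifts are needed.
mill can't be placed before shift 4, so the schedule must run through at least shift 4.
4 works (last occupied shift: shift 4): for example mill in shift 4; finish in shift 1; drill in shift 2; grind in shift 2.

4 shifts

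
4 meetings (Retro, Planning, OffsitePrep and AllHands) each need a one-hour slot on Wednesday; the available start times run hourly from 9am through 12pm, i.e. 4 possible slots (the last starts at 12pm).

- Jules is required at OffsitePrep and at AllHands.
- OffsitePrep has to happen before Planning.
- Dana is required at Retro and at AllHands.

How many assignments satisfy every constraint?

Splitting on Retro: it can be 9am (15), 10am (14), 11am (13), 12pm (12). Listing each branch's schedules as (Planning, OffsitePrep, AllHands):
Retro=9am: (10am,9am,10am) (10am,9am,11am) (10am,9am,12pm) (11am,9am,10am) (11am,9am,11am) (11am,9am,12pm) (11am,10am,11am) (11am,10am,12pm) (12pm,9am,10am) (12pm,9am,11am) (12pm,9am,12pm) (12pm,10am,11am) (12pm,10am,12pm) (12pm,11am,10am) (12pm,11am,12pm) — 15.
Retro=10am: (10am,9am,11am) (10am,9am,12pm) (11am,9am,11am) (11am,9am,12pm) (11am,10am,9am) (11am,10am,11am) (11am,10am,12pm) (12pm,9am,11am) (12pm,9am,12pm) (12pm,10am,9am) (12pm,10am,11am) (12pm,10am,12pm) (12pm,11am,9am) (12pm,11am,12pm) — 14.
Retro=11am: (10am,9am,10am) (10am,9am,12pm) (11am,9am,10am) (11am,9am,12pm) (11am,10am,9am) (11am,10am,12pm) (12pm,9am,10am) (12pm,9am,12pm) (12pm,10am,9am) (12pm,10am,12pm) (12pm,11am,9am) (12pm,11am,10am) (12pm,11am,12pm) — 13.
Retro=12pm: (10am,9am,10am) (10am,9am,11am) (11am,9am,10am) (11am,9am,11am) (11am,10am,9am) (11am,10am,11am) (12pm,9am,10am) (12pm,9am,11am) (12pm,10am,9am) (12pm,10am,11am) (12pm,11am,9am) (12pm,11am,10am) — 12.
Summing: 15 + 14 + 13 + 12 = 54.

54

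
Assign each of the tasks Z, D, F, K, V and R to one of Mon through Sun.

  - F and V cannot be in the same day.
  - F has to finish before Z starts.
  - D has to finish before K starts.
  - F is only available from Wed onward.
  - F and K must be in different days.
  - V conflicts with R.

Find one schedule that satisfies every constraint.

V -> Mon; R -> Tue; K -> Tue; Z -> Thu; D -> Mon; F -> Wed

Checking: D(Mon) before K(Tue); F(Wed) before Z(Thu); F(Wed) != K(Tue); F(Wed) != V(Mon); V(Mon) != R(Tue); F=Wed in [Wed,Sun].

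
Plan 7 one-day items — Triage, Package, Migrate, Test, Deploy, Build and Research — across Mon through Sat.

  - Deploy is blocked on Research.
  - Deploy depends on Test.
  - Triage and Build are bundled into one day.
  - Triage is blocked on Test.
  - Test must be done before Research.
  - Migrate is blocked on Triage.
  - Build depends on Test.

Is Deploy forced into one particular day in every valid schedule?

Deploy can be Wed (e.g. Research in Tue, Deploy in Wed, Build in Tue, Triage in Tue, Test in Mon, Package in Mon, Migrate in Wed) or Thu (e.g. Deploy in Thu; Migrate in Wed; Package in Mon; Research in Tue; Test in Mon; Build in Tue; Triage in Tue).

No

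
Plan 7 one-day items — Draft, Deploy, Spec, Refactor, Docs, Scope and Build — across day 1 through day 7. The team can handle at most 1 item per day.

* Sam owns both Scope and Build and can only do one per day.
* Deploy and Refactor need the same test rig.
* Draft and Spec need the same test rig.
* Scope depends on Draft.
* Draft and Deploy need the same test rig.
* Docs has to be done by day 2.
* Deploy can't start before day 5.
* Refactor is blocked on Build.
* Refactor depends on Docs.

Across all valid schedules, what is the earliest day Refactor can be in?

Precedence pushes Refactor to at least day 2.
Refactor at day 3 is achievable: Refactor in day 3; Scope in day 6; Draft in day 4; Docs in day 1; Spec in day 7; Deploy in day 5; Build in day 2.
Nothing earlier works — the conflict and capacity constraints rule out every day before day 3.

day 3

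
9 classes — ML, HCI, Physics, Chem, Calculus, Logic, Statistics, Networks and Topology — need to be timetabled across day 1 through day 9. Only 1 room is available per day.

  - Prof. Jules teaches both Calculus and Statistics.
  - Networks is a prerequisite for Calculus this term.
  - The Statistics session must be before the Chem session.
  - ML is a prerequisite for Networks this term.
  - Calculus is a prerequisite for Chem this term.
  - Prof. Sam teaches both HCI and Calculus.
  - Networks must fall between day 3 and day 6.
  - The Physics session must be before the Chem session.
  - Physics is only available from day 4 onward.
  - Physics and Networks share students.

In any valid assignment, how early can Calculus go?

day 4

Precedence pushes Calculus to at least day 4; downstream work caps Calculus at day 8.
Calculus at day 4 is achievable: Statistics in day 2; Physics in day 5; Logic in day 8; Calculus in day 4; HCI in day 7; ML in day 1; Topology in day 9; Networks in day 3; Chem in day 6.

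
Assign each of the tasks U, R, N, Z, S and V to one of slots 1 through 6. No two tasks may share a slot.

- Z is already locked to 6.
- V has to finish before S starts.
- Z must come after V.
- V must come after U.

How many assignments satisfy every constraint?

20

Splitting on U: it can be 1 (12), 2 (6), 3 (2). Listing each branch's schedules as (R, N, Z, S, V):
U=1: (2,3,6,5,4) (2,4,6,5,3) (2,5,6,4,3) (3,2,6,5,4) (3,4,6,5,2) (3,5,6,4,2) (4,2,6,5,3) (4,3,6,5,2) (4,5,6,3,2) (5,2,6,4,3) (5,3,6,4,2) (5,4,6,3,2) — 12.
U=2: (1,3,6,5,4) (1,4,6,5,3) (1,5,6,4,3) (3,1,6,5,4) (4,1,6,5,3) (5,1,6,4,3) — 6.
U=3: (1,2,6,5,4) (2,1,6,5,4) — 2.
Summing: 12 + 6 + 2 = 20.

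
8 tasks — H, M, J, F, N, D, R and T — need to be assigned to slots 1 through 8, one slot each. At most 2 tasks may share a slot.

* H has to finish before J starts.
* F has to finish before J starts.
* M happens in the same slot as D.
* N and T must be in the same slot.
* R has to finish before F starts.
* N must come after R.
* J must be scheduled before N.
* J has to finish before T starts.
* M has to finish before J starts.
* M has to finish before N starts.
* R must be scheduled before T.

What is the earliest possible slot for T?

5

Precedence pushes T to at least 4.
T at 5 is achievable: T -> 5; N -> 5; F -> 3; H -> 1; D -> 2; R -> 1; M -> 2; J -> 4.
Nothing earlier works — the capacity limit rule out every slot before 5.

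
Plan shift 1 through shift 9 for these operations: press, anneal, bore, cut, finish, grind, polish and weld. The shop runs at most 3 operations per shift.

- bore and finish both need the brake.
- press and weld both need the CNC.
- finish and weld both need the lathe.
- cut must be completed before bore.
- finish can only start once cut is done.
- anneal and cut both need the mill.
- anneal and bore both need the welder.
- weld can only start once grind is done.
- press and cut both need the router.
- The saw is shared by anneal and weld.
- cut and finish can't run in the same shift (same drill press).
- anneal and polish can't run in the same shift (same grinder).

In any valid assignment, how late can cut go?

shift 7

Downstream work caps cut at shift 8.
cut at shift 7 is achievable: grind -> shift 1; bore -> shift 8; finish -> shift 9; press -> shift 1; polish -> shift 2; weld -> shift 2; cut -> shift 7; anneal -> shift 1.
Nothing later works — the conflict and capacity constraints rule out every shift after shift 7.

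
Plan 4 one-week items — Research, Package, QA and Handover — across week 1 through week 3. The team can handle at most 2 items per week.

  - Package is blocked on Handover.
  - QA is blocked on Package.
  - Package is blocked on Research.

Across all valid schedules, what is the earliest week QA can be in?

Precedence pushes QA to at least week 3.
QA at week 3 is achievable: Research -> week 1; Package -> week 2; Handover -> week 1; QA -> week 3.

week 3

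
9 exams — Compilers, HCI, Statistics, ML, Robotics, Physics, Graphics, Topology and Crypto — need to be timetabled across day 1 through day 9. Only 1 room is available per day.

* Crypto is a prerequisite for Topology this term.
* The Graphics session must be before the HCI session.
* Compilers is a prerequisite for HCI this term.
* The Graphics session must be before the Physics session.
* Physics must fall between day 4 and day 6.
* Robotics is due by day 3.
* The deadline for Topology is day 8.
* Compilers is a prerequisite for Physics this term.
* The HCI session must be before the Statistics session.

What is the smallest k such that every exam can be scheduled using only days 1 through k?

9

The precedence chain requires at least 3 distinct days.
With at most 1 per day and 9 exams, at least 9 days are needed.
Physics can't be placed before day 4, so the schedule must run through at least day 4.
9 works (last occupied day: day 9): for example Compilers -> day 2, ML -> day 9, Crypto -> day 5, Topology -> day 6, HCI -> day 7, Robotics -> day 1, Graphics -> day 3, Physics -> day 4, Statistics -> day 8.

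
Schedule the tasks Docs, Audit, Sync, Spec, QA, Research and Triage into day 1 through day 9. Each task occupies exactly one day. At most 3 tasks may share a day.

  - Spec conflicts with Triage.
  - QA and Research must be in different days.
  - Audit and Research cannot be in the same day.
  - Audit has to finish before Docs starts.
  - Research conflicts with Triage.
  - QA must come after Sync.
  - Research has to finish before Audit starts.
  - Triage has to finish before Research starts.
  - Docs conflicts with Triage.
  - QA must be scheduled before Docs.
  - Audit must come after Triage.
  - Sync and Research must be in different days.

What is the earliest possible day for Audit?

Precedence pushes Audit to at least day 3; downstream work caps Audit at day 8.
Audit at day 3 is achievable: Audit=day 3; Docs=day 4; QA=day 3; Triage=day 1; Sync=day 1; Spec=day 2; Research=day 2.

day 3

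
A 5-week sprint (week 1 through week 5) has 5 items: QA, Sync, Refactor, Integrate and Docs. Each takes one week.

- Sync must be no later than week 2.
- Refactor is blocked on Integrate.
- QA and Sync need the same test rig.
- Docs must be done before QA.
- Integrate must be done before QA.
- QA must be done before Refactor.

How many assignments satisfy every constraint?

37

Splitting on QA: it can be week 2 (3), week 3 (16), week 4 (18). Listing each branch's schedules as (Sync, Refactor, Integrate, Docs) by week number:
QA=week 2: (1,3,1,1) (1,4,1,1) (1,5,1,1) — 3.
QA=week 3: (1,4,1,1) (1,4,1,2) (1,4,2,1) (1,4,2,2) (1,5,1,1) (1,5,1,2) (1,5,2,1) (1,5,2,2) (2,4,1,1) (2,4,1,2) (2,4,2,1) (2,4,2,2) (2,5,1,1) (2,5,1,2) (2,5,2,1) (2,5,2,2) — 16.
QA=week 4: (1,5,1,1) (1,5,1,2) (1,5,1,3) (1,5,2,1) (1,5,2,2) (1,5,2,3) (1,5,3,1) (1,5,3,2) (1,5,3,3) (2,5,1,1) (2,5,1,2) (2,5,1,3) (2,5,2,1) (2,5,2,2) (2,5,2,3) (2,5,3,1) (2,5,3,2) (2,5,3,3) — 18.
Summing: 3 + 16 + 18 = 37.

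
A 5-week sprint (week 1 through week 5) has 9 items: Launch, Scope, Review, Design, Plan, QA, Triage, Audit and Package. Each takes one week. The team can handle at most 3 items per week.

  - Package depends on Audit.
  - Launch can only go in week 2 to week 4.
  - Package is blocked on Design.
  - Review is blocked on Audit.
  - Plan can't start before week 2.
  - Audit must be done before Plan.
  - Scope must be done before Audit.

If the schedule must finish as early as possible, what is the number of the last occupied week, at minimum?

week 3

The precedence chain requires at least 3 distinct weeks.
With at most 3 per week and 9 work items, at least 3 weeks are needed.
3 works (last occupied week: week 3): for example QA=week 1, Plan=week 3, Review=week 3, Launch=week 2, Scope=week 1, Design=week 1, Audit=week 2, Triage=week 2, Package=week 3.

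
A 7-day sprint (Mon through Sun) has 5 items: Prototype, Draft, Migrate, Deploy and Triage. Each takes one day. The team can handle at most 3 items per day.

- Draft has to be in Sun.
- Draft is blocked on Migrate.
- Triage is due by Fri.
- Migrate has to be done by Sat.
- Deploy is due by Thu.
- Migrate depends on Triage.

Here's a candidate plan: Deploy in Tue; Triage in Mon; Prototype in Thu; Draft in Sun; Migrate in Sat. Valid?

Yes, all constraints hold

Draft is blocked on Migrate — holds.
Draft has to be in Sun — holds.
The team can handle at most 3 items per day — holds.
Deploy is due by Thu — holds.
Migrate has to be done by Sat — holds.
Migrate depends on Triage — holds.
Triage is due by Fri — holds.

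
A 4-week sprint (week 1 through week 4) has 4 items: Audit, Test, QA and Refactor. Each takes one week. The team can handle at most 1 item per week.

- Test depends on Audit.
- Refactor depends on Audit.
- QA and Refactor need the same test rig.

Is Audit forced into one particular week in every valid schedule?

No

Audit can be week 1 (e.g. Test in week 2, Audit in week 1, Refactor in week 3, QA in week 4) or week 2 (e.g. Audit -> week 2, QA -> week 1, Refactor -> week 4, Test -> week 3).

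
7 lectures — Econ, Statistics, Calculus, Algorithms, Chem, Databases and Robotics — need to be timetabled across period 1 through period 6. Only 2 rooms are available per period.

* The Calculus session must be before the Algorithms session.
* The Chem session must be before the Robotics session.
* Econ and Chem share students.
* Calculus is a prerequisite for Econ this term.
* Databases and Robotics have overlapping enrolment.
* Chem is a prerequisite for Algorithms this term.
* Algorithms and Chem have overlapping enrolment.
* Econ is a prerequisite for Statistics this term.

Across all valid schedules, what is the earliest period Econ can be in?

period 2

Precedence pushes Econ to at least period 2; downstream work caps Econ at period 5.
Econ at period 2 is achievable: Algorithms in period 2; Econ in period 2; Robotics in period 3; Calculus in period 1; Chem in period 1; Statistics in period 3; Databases in period 4.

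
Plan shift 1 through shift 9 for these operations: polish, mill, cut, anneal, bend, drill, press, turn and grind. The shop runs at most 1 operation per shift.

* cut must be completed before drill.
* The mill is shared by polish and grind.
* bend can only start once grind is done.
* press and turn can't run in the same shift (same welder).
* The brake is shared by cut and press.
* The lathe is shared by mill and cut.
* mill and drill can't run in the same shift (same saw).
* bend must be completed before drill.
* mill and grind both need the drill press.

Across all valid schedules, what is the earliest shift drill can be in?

Precedence pushes drill to at least shift 3.
drill at shift 4 is achievable: turn in shift 9; cut in shift 3; mill in shift 6; polish in shift 5; bend in shift 2; grind in shift 1; drill in shift 4; press in shift 8; anneal in shift 7.
Nothing earlier works — the conflict and capacity constraints rule out every shift before shift 4.

shift 4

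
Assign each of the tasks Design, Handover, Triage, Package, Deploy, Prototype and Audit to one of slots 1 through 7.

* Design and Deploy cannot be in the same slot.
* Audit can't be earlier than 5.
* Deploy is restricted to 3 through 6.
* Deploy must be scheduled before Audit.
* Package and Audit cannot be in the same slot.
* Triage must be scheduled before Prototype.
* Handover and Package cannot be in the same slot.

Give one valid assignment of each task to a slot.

Handover=1, Audit=5, Design=1, Triage=1, Package=2, Prototype=2, Deploy=3

Checking: Triage(1) before Prototype(2); Deploy(3) before Audit(5); Design(1) != Deploy(3); Handover(1) != Package(2); Package(2) != Audit(5); Deploy=3 in [3,6]; Audit=5 in [5,7].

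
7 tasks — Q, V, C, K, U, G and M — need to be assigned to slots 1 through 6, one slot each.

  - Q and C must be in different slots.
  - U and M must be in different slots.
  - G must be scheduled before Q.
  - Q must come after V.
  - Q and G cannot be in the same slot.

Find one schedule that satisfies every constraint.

M=2, C=1, K=1, U=1, G=1, V=1, Q=2

Checking: V(1) before Q(2); G(1) before Q(2); Q(2) != C(1); Q(2) != G(1); U(1) != M(2).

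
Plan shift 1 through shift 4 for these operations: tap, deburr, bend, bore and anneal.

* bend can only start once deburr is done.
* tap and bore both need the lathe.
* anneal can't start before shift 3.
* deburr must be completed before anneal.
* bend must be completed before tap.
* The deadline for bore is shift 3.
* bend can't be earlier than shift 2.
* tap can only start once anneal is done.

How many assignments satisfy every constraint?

9

Splitting on deburr: it can be shift 1 (6), shift 2 (3). Listing each branch's schedules as (tap, bend, bore, anneal) by shift number:
deburr=shift 1: (4,2,1,3) (4,2,2,3) (4,2,3,3) (4,3,1,3) (4,3,2,3) (4,3,3,3) — 6.
deburr=shift 2: (4,3,1,3) (4,3,2,3) (4,3,3,3) — 3.
Summing: 6 + 3 = 9.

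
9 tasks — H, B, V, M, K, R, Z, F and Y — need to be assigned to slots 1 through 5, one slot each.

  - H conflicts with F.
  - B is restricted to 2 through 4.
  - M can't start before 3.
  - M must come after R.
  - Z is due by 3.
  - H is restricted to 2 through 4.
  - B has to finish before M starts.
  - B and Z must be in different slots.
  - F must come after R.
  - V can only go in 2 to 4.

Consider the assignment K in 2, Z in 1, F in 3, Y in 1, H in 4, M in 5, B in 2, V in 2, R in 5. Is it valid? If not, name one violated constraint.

No — it violates: F must come after R

V can only go in 2 to 4 — holds.
M can't start before 3 — holds.
B and Z must be in different slots — holds.
Z is due by 3 — holds.
F must come after R — violated.
H is restricted to 2 through 4 — holds.
B is restricted to 2 through 4 — holds.
H conflicts with F — holds.
B has to finish before M starts — holds.
M must come after R — violated.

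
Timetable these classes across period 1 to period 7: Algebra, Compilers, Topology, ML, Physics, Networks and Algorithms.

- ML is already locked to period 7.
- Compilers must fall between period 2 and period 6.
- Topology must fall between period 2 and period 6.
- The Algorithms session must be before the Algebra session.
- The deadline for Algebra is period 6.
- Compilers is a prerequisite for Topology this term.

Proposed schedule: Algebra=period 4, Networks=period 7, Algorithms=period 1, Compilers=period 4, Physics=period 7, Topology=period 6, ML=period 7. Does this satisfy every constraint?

Yes

Topology must fall between period 2 and period 6 — holds.
Compilers must fall between period 2 and period 6 — holds.
ML is already locked to period 7 — holds.
The deadline for Algebra is period 6 — holds.
Compilers is a prerequisite for Topology this term — holds.
The Algorithms session must be before the Algebra session — holds.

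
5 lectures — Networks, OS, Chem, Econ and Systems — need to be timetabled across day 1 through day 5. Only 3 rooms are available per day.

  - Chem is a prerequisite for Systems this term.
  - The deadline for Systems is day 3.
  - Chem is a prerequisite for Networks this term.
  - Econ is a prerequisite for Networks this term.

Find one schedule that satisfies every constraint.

Chem=day 1; Networks=day 2; OS=day 1; Econ=day 1; Systems=day 2

Checking: Chem(day 1) before Networks(day 2); Econ(day 1) before Networks(day 2); Chem(day 1) before Systems(day 2); Systems=day 2 in [day 1,day 3]; max 3 per day (cap 3).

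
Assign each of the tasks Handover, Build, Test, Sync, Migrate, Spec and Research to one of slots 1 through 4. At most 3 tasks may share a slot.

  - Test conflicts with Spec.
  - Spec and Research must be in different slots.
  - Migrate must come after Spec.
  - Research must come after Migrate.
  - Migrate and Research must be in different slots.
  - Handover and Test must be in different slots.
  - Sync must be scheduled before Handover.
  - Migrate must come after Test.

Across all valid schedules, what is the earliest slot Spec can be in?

Downstream work caps Spec at 2.
Spec at 1 is achievable: Test -> 2; Migrate -> 3; Sync -> 1; Spec -> 1; Research -> 4; Handover -> 3; Build -> 1.

1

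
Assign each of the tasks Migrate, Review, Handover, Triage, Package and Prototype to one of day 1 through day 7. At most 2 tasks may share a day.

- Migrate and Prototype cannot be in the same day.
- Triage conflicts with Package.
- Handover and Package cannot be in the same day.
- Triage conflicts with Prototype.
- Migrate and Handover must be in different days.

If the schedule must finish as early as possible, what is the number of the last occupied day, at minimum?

day 3

With at most 2 per day and 6 tasks, at least 3 days are needed.
3 works (last occupied day: day 3): for example Handover in day 2, Review in day 1, Package in day 3, Migrate in day 1, Triage in day 2, Prototype in day 3.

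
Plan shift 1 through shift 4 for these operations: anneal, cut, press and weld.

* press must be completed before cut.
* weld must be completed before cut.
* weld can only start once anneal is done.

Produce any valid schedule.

anneal -> shift 1, cut -> shift 3, weld -> shift 2, press -> shift 1

Checking: anneal(shift 1) before weld(shift 2); weld(shift 2) before cut(shift 3); press(shift 1) before cut(shift 3).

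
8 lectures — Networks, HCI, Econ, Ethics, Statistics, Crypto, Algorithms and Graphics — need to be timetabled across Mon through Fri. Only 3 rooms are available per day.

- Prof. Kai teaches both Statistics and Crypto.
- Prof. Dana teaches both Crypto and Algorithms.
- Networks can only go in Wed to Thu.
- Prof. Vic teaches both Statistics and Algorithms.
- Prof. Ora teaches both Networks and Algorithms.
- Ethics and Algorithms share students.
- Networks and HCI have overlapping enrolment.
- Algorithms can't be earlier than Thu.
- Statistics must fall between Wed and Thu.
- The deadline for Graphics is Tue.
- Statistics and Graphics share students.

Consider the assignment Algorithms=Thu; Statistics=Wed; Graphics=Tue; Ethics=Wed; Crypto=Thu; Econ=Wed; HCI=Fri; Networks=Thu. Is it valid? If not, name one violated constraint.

Prof. Dana teaches both Crypto and Algorithms — violated.
Prof. Vic teaches both Statistics and Algorithms — holds.
Networks and HCI have overlapping enrolment — holds.
Networks can only go in Wed to Thu — holds.
Only 3 rooms are available per day — holds.
Statistics and Graphics share students — holds.
Prof. Ora teaches both Networks and Algorithms — violated.
The deadline for Graphics is Tue — holds.
Algorithms can't be earlier than Thu — holds.
Ethics and Algorithms share students — holds.
Statistics must fall between Wed and Thu — holds.
Prof. Kai teaches both Statistics and Crypto — holds.

No. Prof. Ora teaches both Networks and Algorithms is not satisfied.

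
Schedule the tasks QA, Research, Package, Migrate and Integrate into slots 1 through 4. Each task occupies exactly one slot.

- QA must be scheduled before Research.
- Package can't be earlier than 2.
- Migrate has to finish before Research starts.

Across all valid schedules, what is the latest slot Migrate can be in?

3

Downstream work caps Migrate at 3.
Migrate at 3 is achievable: QA=1, Package=2, Integrate=1, Migrate=3, Research=4.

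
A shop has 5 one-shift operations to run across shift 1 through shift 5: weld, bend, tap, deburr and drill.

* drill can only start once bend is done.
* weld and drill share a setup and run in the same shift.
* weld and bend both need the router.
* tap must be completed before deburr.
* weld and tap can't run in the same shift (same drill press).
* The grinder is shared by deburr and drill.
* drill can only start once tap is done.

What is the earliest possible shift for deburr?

shift 2

Precedence pushes deburr to at least shift 2.
deburr at shift 2 is achievable: weld=shift 3; drill=shift 3; bend=shift 1; deburr=shift 2; tap=shift 1.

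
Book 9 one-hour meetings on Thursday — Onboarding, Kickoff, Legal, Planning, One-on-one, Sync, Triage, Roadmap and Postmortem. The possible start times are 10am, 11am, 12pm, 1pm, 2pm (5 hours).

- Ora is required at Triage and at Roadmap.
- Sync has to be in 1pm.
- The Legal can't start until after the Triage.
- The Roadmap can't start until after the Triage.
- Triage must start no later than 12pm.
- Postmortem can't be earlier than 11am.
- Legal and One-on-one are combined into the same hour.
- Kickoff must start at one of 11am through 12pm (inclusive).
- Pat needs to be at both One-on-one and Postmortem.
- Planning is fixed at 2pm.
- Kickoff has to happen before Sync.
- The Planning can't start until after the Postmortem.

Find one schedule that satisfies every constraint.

Triage=10am, Legal=12pm, Kickoff=11am, Roadmap=11am, Onboarding=10am, Sync=1pm, Planning=2pm, One-on-one=12pm, Postmortem=11am

Checking: Triage(10am) before Legal(12pm); Postmortem(11am) before Planning(2pm); Kickoff(11am) before Sync(1pm); Triage(10am) before Roadmap(11am); One-on-one(12pm) != Postmortem(11am); Triage(10am) != Roadmap(11am); Legal = One-on-one = 12pm; Postmortem=11am in [11am,2pm]; Triage=10am in [10am,12pm]; Planning=2pm in [2pm,2pm]; Sync=1pm in [1pm,1pm]; Kickoff=11am in [11am,12pm].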